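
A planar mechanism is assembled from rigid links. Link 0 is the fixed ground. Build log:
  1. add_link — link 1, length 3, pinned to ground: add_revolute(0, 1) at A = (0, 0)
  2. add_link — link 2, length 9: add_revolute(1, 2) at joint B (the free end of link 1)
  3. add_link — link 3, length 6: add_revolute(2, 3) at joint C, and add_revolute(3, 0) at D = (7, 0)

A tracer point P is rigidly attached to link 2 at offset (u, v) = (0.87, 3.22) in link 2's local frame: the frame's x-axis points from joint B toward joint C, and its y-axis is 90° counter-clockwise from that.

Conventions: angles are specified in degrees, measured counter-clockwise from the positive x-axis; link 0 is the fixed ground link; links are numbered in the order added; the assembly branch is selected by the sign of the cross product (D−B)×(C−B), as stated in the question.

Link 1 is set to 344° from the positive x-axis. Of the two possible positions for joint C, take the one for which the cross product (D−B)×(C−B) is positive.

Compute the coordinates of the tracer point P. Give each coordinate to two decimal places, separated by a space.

A=(0,0), D=(7.00,0)
B = A + 3.00·(cos344°, sin344°) = (2.8838, -0.8269)
|BD| = 4.1985
circle(B,9.00) ∩ circle(D,6.00): a=7.4583, h=5.0372
  candidates: C₊=(9.2039,5.5806) cross=21.148; C₋=(11.1881,-4.2965) cross=-21.148
  branch + wants cross > 0 → take C=(9.2039,5.5806) (cross=21.148)
ex = (C−B)/|BC| = (0.7022,0.7119); ey = (-0.7119,0.7022)
P = B + 0.87·ex + 3.22·ey = (1.2023,2.0537)

1.20 2.05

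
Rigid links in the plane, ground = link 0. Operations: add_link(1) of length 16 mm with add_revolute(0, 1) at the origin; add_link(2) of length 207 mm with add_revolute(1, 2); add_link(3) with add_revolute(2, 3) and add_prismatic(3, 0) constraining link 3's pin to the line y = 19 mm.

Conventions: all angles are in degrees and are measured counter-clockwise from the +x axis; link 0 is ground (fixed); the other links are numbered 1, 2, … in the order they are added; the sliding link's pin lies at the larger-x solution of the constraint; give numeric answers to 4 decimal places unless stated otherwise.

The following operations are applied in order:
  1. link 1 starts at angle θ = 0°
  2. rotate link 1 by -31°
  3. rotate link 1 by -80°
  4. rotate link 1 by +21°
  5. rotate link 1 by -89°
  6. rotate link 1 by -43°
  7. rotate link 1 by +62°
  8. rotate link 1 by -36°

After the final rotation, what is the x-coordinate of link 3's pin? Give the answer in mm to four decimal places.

geometry: r = 16 mm, L = 207 mm, e = 19 mm; θ starts at 0°
rotate link 1 by -31°: θ ← 0° -31° = -31°
rotate link 1 by -80°: θ ← -31° -80° = -111°
rotate link 1 by +21°: θ ← -111° +21° = -90°
rotate link 1 by -89°: θ ← -90° -89° = -179°
rotate link 1 by -43°: θ ← -179° -43° = -222°
rotate link 1 by +62°: θ ← -222° +62° = -160°
rotate link 1 by -36°: θ ← -160° -36° = -196°
crank pin P = (r cos θ, r sin θ) = (-15.380187, 4.410198)
h = r sin θ − e = 4.410198 − 19 = -14.589802
x = r cos θ + √(L² − h²) = -15.380187 + 206.485200 = 191.105013

191.1050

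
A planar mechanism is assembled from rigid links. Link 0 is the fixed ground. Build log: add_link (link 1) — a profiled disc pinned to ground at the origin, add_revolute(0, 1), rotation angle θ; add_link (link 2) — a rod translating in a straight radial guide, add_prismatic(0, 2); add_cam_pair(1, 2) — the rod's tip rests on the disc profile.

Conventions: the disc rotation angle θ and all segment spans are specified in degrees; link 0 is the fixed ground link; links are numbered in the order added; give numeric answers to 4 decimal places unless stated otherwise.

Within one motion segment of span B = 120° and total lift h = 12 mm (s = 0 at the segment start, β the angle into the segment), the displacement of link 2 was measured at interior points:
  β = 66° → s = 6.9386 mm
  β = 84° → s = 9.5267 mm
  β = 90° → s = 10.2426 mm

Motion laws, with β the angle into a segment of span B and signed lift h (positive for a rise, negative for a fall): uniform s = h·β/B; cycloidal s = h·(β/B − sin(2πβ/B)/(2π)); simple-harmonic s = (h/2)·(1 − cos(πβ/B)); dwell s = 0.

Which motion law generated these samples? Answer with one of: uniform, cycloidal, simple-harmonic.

candidates at β/B = r: uniform s = h·r (linear in β); cycloidal s = h·(r − sin(2πr)/(2π)); simple-harmonic s = (h/2)(1 − cos(πr))
β=66°: printed 6.9386 | uniform 6.6000, cycloidal 7.1902, simple-harmonic 6.9386
β=84°: printed 9.5267 | uniform 8.4000, cycloidal 10.2164, simple-harmonic 9.5267
β=90°: printed 10.2426 | uniform 9.0000, cycloidal 10.9099, simple-harmonic 10.2426
only one law matches every sample → simple-harmonic

simple-harmonic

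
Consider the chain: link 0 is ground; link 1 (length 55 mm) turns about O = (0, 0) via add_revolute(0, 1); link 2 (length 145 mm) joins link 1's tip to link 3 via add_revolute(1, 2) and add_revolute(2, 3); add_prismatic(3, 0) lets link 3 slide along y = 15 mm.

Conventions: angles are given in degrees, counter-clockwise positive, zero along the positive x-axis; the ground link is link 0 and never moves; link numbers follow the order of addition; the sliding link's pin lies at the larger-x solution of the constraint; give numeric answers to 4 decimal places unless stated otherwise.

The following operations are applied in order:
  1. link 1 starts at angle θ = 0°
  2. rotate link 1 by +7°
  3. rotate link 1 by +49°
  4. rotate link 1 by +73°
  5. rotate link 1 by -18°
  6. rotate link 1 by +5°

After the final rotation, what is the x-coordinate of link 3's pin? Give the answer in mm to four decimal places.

geometry: r = 55 mm, L = 145 mm, e = 15 mm; θ starts at 0°
rotate link 1 by +7°: θ ← 0° +7° = 7°
rotate link 1 by +49°: θ ← 7° +49° = 56°
rotate link 1 by +73°: θ ← 56° +73° = 129°
rotate link 1 by -18°: θ ← 129° -18° = 111°
rotate link 1 by +5°: θ ← 111° +5° = 116°
crank pin P = (r cos θ, r sin θ) = (-24.110413, 49.433673)
h = r sin θ − e = 49.433673 − 15 = 34.433673
x = r cos θ + √(L² − h²) = -24.110413 + 140.852129 = 116.741716

116.7417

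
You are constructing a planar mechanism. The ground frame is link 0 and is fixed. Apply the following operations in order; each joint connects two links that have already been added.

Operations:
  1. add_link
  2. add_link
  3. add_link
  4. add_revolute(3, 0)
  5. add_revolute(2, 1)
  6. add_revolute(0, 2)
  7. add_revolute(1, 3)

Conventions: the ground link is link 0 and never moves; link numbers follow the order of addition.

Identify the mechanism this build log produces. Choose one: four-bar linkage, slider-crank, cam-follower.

links: 4 (incl. ground); joints: 4 revolute, 0 prismatic, 0 higher (cam) pair, forming one closed loop
4 links in a single 4R loop → four-bar linkage

four-bar linkage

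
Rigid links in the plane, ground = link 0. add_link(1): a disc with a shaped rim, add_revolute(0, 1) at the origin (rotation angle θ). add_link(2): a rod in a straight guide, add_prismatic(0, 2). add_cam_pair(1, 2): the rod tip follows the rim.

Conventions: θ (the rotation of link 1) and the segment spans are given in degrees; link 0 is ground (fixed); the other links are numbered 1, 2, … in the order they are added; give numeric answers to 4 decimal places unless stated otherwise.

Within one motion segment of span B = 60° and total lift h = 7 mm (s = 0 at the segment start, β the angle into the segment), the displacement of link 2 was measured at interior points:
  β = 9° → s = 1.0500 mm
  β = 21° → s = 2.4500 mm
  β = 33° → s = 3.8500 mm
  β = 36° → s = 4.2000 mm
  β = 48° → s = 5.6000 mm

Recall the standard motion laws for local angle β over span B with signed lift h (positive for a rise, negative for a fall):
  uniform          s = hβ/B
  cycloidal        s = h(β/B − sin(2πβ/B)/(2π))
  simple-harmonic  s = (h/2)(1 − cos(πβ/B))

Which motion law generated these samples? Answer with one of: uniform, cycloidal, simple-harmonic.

candidates at β/B = r: uniform s = h·r (linear in β); cycloidal s = h·(r − sin(2πr)/(2π)); simple-harmonic s = (h/2)(1 − cos(πr))
β=9°: printed 1.0500 | uniform 1.0500, cycloidal 0.1487, simple-harmonic 0.3815
β=21°: printed 2.4500 | uniform 2.4500, cycloidal 1.5487, simple-harmonic 1.9110
β=33°: printed 3.8500 | uniform 3.8500, cycloidal 4.1943, simple-harmonic 4.0475
β=36°: printed 4.2000 | uniform 4.2000, cycloidal 4.8548, simple-harmonic 4.5816
β=48°: printed 5.6000 | uniform 5.6000, cycloidal 6.6596, simple-harmonic 6.3316
only one law matches every sample → uniform

uniform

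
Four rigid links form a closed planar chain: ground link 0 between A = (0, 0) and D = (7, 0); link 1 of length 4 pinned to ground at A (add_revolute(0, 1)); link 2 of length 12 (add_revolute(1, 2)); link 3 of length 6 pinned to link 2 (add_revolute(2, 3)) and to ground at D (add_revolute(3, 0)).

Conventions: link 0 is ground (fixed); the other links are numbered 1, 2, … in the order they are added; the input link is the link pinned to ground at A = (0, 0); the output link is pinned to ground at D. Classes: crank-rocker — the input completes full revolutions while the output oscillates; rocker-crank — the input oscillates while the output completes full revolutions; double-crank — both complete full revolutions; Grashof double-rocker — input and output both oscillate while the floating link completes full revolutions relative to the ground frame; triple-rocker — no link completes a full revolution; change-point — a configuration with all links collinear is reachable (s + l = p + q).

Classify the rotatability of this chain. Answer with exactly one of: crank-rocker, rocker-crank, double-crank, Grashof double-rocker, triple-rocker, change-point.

lengths: ground=7, input=4, coupler=12, output=6
sorted: s=4 (shortest), l=12 (longest), p+q=13
s + l = 16 vs p + q = 13
s + l > p + q → non-Grashof → no link fully rotates → triple-rocker

triple-rocker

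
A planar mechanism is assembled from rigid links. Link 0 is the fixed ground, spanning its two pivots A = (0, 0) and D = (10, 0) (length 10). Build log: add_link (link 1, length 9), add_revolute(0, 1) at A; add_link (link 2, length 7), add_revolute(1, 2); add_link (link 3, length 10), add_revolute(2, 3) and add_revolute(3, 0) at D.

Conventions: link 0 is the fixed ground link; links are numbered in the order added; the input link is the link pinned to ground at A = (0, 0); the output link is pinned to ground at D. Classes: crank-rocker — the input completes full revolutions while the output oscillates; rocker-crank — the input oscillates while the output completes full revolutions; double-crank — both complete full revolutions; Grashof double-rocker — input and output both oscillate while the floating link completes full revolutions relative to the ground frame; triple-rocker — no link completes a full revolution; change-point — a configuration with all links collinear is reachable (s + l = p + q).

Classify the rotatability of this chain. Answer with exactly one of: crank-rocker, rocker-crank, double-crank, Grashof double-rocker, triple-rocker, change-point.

lengths: ground=10, input=9, coupler=7, output=10
sorted: s=7 (shortest), l=10 (longest), p+q=19
s + l = 17 vs p + q = 19
s + l < p + q (Grashof) with shortest = coupler link → Grashof double-rocker

Grashof double-rocker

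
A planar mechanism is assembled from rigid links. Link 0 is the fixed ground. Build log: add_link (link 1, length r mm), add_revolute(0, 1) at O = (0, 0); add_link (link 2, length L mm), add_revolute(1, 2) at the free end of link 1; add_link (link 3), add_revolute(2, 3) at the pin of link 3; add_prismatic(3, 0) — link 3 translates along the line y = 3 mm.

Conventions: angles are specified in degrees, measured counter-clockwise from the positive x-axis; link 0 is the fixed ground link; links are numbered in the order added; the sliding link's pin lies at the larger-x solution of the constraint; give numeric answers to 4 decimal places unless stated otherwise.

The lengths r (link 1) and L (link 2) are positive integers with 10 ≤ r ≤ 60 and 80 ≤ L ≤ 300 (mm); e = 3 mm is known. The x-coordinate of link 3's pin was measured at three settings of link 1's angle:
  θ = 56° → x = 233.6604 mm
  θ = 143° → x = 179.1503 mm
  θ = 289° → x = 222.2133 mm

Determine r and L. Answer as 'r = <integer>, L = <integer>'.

constraint per measurement: (x − r cos θ)² + (r sin θ − e)² = L²
subtracting the θ₁ and θ₂ equations cancels the r² and L² terms:
r = (x₁² − x₂²) / (2[(x₁cos θ₁ + e sin θ₁) − (x₂cos θ₂ + e sin θ₂)]) = 41.0000 → r = 41
L² = (x₁ − r cos θ₁)² + (r sin θ₁ − e)² = 45369.0178 → L = 213.0000 → L = 213
check at θ₃=289°: x = 222.2133 (printed 222.2133) ✓

r = 41, L = 213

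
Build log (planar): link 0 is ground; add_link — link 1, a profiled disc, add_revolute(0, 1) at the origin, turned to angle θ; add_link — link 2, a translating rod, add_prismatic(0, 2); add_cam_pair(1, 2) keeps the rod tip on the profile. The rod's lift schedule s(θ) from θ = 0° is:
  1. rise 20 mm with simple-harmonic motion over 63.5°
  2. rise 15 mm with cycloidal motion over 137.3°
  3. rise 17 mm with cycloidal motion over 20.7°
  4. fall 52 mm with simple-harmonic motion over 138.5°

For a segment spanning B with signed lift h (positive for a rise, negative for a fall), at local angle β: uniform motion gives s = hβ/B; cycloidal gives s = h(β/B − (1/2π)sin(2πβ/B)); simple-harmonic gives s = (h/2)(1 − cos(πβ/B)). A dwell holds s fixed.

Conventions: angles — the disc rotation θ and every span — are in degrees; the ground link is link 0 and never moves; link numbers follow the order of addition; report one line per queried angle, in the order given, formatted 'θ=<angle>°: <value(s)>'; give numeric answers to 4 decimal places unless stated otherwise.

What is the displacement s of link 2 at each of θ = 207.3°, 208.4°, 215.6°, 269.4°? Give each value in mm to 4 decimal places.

seg 1 [0°–63.5°] simple-harmonic, h=20: full span → s += 20 → s = 20.0000
seg 2 [63.5°–200.8°] cycloidal, h=15: full span → s += 15 → s = 35.0000
seg 3 [200.8°–221.5°] cycloidal, h=17: θ=207.3° here. β=6.5, B=20.7. 17·(0.3140 − sin(2π·0.3140)/(2π)) = 2.8484 → s = 37.8484
seg 3 [200.8°–221.5°] cycloidal, h=17: θ=208.4° here. β=7.6, B=20.7. 17·(0.3671 − sin(2π·0.3671)/(2π)) = 4.2364 → s = 39.2364
seg 3 [200.8°–221.5°] cycloidal, h=17: θ=215.6° here. β=14.8, B=20.7. 17·(0.7150 − sin(2π·0.7150)/(2π)) = 14.7950 → s = 49.7950
seg 3 [200.8°–221.5°] cycloidal, h=17: full span → s += 17 → s = 52.0000
seg 4 [221.5°–360°] simple-harmonic, h=-52: θ=269.4° here. β=47.9, B=138.5. -52/2·(1 − cos(π·0.3458)) = -13.8951 → s = 38.1049

θ=207.3°: 37.8484
θ=208.4°: 39.2364
θ=215.6°: 49.7950
θ=269.4°: 38.1049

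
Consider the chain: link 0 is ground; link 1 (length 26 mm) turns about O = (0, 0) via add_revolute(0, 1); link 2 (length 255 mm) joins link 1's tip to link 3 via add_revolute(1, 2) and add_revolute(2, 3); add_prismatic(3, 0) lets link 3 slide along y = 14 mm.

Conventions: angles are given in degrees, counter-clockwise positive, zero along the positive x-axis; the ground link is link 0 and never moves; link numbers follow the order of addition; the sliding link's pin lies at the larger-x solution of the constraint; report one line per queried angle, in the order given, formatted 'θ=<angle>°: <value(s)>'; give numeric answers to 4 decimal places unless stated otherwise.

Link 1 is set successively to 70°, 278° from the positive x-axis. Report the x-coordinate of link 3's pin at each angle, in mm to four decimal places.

geometry: r = 26 mm, L = 255 mm, e = 14 mm
θ=70°: crank pin P = (r cos θ, r sin θ) = (8.892524, 24.432008)
θ=70°: h = r sin θ − e = 24.432008 − 14 = 10.432008
θ=70°: x = r cos θ + √(L² − h²) = 8.892524 + 254.786525 = 263.679048
θ=278°: crank pin P = (r cos θ, r sin θ) = (3.618501, -25.746970)
θ=278°: h = r sin θ − e = -25.746970 − 14 = -39.746970
θ=278°: x = r cos θ + √(L² − h²) = 3.618501 + 251.883263 = 255.501764

θ=70°: 263.6790
θ=278°: 255.5018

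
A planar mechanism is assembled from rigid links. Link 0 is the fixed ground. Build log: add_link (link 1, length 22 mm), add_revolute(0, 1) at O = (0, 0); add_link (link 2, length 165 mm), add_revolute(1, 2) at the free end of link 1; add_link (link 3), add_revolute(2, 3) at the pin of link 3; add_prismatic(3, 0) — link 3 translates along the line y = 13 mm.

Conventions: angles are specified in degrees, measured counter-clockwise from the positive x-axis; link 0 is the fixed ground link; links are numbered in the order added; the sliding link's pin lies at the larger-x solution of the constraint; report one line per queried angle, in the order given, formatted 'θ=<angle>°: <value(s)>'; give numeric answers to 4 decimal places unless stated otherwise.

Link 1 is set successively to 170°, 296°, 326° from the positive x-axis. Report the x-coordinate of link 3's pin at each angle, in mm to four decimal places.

geometry: r = 22 mm, L = 165 mm, e = 13 mm
θ=170°: crank pin P = (r cos θ, r sin θ) = (-21.665771, 3.820260)
θ=170°: h = r sin θ − e = 3.820260 − 13 = -9.179740
θ=170°: x = r cos θ + √(L² − h²) = -21.665771 + 164.744446 = 143.078675
θ=296°: crank pin P = (r cos θ, r sin θ) = (9.644165, -19.773469)
θ=296°: h = r sin θ − e = -19.773469 − 13 = -32.773469
θ=296°: x = r cos θ + √(L² − h²) = 9.644165 + 161.712398 = 171.356563
θ=326°: crank pin P = (r cos θ, r sin θ) = (18.238827, -12.302244)
θ=326°: h = r sin θ − e = -12.302244 − 13 = -25.302244
θ=326°: x = r cos θ + √(L² − h²) = 18.238827 + 163.048448 = 181.287275

θ=170°: 143.0787
θ=296°: 171.3566
θ=326°: 181.2873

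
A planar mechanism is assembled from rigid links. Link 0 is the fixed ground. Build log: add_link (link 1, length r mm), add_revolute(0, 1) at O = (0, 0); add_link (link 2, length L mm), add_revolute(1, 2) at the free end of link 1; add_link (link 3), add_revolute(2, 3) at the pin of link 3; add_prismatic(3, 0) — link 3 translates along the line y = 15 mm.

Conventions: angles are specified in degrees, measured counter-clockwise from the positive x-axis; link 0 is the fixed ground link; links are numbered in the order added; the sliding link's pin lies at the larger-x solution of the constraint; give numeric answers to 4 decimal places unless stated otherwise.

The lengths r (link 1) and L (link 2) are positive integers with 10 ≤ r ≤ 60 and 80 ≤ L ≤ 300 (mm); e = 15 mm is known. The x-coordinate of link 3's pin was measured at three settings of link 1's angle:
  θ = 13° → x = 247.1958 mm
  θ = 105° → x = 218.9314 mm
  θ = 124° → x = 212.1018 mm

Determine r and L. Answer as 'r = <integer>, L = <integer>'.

constraint per measurement: (x − r cos θ)² + (r sin θ − e)² = L²
subtracting the θ₁ and θ₂ equations cancels the r² and L² terms:
r = (x₁² − x₂²) / (2[(x₁cos θ₁ + e sin θ₁) − (x₂cos θ₂ + e sin θ₂)]) = 23.0000 → r = 23
L² = (x₁ − r cos θ₁)² + (r sin θ₁ − e)² = 50624.9787 → L = 225.0000 → L = 225
check at θ₃=124°: x = 212.1018 (printed 212.1018) ✓

r = 23, L = 225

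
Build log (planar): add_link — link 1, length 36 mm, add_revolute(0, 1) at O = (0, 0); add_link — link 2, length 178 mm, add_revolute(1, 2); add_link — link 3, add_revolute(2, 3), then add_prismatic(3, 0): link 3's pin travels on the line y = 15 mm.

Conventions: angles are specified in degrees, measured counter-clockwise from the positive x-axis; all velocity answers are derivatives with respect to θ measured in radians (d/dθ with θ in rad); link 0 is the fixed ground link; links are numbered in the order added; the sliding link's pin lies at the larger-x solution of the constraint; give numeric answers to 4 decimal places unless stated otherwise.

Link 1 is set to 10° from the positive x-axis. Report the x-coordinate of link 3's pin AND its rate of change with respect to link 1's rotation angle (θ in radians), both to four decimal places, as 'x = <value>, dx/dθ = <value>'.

geometry: r = 36 mm, L = 178 mm, e = 15 mm
crank pin P = (r cos θ, r sin θ) = (35.453079, 6.251334)
h = r sin θ − e = 6.251334 − 15 = -8.748666
x = r cos θ + √(L² − h²) = 35.453079 + 177.784872 = 213.237951
dx/dθ = −r sin θ − h·r cos θ/√(L² − h²) (θ in radians; h = -8.748666) = -4.506714

x = 213.2380, dx/dθ = -4.5067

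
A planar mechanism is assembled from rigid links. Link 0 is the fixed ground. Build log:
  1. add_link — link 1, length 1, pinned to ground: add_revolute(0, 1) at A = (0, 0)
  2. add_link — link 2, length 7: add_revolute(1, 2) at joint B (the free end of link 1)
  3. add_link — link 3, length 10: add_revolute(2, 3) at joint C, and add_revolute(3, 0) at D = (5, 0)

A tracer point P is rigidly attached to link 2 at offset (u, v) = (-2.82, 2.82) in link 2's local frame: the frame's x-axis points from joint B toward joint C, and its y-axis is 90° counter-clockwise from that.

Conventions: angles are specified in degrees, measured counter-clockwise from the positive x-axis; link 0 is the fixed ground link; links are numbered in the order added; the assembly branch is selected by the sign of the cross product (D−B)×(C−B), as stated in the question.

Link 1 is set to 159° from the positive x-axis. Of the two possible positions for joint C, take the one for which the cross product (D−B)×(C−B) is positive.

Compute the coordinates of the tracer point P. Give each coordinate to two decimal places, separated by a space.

A=(0,0), D=(5.00,0)
B = A + 1.00·(cos159°, sin159°) = (-0.9336, 0.3584)
|BD| = 5.9444
circle(B,7.00) ∩ circle(D,10.00): a=-1.3176, h=6.8749
  candidates: C₊=(-1.8343,7.3002) cross=40.867; C₋=(-2.6632,-6.4246) cross=-40.867
  branch + wants cross > 0 → take C=(-1.8343,7.3002) (cross=40.867)
ex = (C−B)/|BC| = (-0.1287,0.9917); ey = (-0.9917,-0.1287)
P = B + -2.82·ex + 2.82·ey = (-3.3673,-2.8010)

-3.37 -2.80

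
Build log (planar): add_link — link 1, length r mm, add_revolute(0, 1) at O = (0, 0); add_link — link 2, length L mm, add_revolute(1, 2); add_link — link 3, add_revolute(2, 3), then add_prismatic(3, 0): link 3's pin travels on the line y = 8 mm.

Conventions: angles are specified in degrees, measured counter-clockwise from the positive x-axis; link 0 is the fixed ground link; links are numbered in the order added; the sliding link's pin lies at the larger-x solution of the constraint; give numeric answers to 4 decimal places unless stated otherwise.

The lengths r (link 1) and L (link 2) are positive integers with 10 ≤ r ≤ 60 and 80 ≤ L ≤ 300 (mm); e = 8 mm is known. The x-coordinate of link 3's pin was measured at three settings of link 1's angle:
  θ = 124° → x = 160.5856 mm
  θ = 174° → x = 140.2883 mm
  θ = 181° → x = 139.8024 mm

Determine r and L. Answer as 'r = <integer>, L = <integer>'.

constraint per measurement: (x − r cos θ)² + (r sin θ − e)² = L²
subtracting the θ₁ and θ₂ equations cancels the r² and L² terms:
r = (x₁² − x₂²) / (2[(x₁cos θ₁ + e sin θ₁) − (x₂cos θ₂ + e sin θ₂)]) = 55.0000 → r = 55
L² = (x₁ − r cos θ₁)² + (r sin θ₁ − e)² = 38024.9979 → L = 195.0000 → L = 195
check at θ₃=181°: x = 139.8024 (printed 139.8024) ✓

r = 55, L = 195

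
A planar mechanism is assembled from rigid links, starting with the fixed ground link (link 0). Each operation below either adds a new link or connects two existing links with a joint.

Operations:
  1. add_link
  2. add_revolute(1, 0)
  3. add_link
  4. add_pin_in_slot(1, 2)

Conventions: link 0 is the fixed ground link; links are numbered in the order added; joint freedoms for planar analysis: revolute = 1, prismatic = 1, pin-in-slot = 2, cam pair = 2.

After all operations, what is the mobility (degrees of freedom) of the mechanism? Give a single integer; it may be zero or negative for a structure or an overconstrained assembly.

(L,J1,J2)=(1,0,0); link0 fixed
link1: (2,0,0)
R 1-0 [J1]: (2,1,0)
link2: (3,1,0)
PS 1-2 [J2]: (3,1,1)
Grübler: 3·2 − 2·1 − 1 = 3

M = 3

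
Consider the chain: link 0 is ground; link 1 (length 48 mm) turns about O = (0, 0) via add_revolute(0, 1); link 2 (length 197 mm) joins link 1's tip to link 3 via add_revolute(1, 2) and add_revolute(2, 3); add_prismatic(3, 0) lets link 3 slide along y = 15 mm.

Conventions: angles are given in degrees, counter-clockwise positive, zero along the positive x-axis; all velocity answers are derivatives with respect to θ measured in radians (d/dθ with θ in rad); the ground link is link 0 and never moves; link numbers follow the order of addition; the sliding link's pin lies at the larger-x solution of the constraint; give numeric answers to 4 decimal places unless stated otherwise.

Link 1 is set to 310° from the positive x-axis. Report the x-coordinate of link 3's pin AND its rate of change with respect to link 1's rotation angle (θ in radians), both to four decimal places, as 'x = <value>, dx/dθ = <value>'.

geometry: r = 48 mm, L = 197 mm, e = 15 mm
crank pin P = (r cos θ, r sin θ) = (30.853805, -36.770133)
h = r sin θ − e = -36.770133 − 15 = -51.770133
x = r cos θ + √(L² − h²) = 30.853805 + 190.075915 = 220.929720
dx/dθ = −r sin θ − h·r cos θ/√(L² − h²) (θ in radians; h = -51.770133) = 45.173647

x = 220.9297, dx/dθ = 45.1736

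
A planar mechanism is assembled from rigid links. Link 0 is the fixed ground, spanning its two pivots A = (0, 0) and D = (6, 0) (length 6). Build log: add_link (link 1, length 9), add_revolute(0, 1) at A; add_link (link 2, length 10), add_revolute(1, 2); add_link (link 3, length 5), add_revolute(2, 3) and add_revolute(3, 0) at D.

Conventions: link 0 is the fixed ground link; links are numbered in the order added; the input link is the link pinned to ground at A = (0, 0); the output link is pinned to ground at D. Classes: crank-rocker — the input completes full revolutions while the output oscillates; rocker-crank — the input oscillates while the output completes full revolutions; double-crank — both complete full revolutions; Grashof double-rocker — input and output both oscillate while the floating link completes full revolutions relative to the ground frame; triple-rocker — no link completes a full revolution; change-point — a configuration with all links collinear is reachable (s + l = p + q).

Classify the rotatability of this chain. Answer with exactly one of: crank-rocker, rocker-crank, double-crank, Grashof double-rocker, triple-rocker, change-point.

lengths: ground=6, input=9, coupler=10, output=5
sorted: s=5 (shortest), l=10 (longest), p+q=15
s + l = 15 vs p + q = 15
s + l = p + q → change-point (collinear configuration reachable)

change-point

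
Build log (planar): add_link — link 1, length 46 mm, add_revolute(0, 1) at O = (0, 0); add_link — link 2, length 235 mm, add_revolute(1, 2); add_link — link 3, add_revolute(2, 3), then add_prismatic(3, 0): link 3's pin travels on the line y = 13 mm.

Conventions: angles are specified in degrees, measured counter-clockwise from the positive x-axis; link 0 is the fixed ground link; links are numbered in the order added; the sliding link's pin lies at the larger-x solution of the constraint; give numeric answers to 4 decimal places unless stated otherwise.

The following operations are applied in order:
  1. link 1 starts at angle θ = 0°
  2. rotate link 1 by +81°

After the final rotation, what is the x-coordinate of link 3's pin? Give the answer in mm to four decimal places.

geometry: r = 46 mm, L = 235 mm, e = 13 mm; θ starts at 0°
rotate link 1 by +81°: θ ← 0° +81° = 81°
crank pin P = (r cos θ, r sin θ) = (7.195985, 45.433664)
h = r sin θ − e = 45.433664 − 13 = 32.433664
x = r cos θ + √(L² − h²) = 7.195985 + 232.751063 = 239.947049

239.9470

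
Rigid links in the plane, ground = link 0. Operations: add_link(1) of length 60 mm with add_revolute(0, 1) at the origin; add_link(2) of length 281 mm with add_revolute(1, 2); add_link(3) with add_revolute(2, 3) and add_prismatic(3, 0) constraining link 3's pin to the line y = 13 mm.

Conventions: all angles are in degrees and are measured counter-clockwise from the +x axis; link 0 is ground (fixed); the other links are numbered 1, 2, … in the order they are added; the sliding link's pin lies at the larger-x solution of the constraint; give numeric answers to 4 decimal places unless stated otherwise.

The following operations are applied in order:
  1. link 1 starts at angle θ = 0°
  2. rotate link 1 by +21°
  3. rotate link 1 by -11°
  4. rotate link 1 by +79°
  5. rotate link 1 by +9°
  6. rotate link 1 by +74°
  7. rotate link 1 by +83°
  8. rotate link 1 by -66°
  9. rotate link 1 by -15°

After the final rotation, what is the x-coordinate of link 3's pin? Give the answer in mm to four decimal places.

geometry: r = 60 mm, L = 281 mm, e = 13 mm; θ starts at 0°
rotate link 1 by +21°: θ ← 0° +21° = 21°
rotate link 1 by -11°: θ ← 21° -11° = 10°
rotate link 1 by +79°: θ ← 10° +79° = 89°
rotate link 1 by +9°: θ ← 89° +9° = 98°
rotate link 1 by +74°: θ ← 98° +74° = 172°
rotate link 1 by +83°: θ ← 172° +83° = 255°
rotate link 1 by -66°: θ ← 255° -66° = 189°
rotate link 1 by -15°: θ ← 189° -15° = 174°
crank pin P = (r cos θ, r sin θ) = (-59.671314, 6.271708)
h = r sin θ − e = 6.271708 − 13 = -6.728292
x = r cos θ + √(L² − h²) = -59.671314 + 280.919437 = 221.248123

221.2481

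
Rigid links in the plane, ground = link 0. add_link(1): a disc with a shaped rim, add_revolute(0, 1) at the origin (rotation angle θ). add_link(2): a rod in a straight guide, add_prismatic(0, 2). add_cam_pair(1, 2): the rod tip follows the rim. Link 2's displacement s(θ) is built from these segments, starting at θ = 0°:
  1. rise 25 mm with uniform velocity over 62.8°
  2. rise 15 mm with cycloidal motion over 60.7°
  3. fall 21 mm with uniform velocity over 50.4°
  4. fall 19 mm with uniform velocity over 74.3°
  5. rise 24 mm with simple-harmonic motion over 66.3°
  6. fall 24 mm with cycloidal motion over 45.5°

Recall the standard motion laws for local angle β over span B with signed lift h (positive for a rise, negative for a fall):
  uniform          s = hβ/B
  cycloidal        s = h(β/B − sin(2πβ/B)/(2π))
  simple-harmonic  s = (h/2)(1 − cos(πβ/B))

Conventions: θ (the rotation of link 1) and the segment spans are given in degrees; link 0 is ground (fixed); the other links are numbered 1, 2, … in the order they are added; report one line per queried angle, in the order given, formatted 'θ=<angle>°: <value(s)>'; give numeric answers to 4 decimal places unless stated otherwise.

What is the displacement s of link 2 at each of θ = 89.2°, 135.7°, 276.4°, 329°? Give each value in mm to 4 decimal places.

segment 1 (0° to 62.8°, uniform, h = 25) is passed completely: s = 0.0000 + (25) = 25.0000
θ = 89.2° falls in segment 2 (62.8° to 123.5°, cycloidal, h = 15): β = 89.2 − 62.8 = 26.4°, B = 60.7°; Δs = 15·(0.4349 − sin(2π·0.4349)/(2π)) = 5.5747; s = 25.0000 + 5.5747 = 30.5747
segment 2 (62.8° to 123.5°, cycloidal, h = 15) is passed completely: s = 25.0000 + (15) = 40.0000
θ = 135.7° falls in segment 3 (123.5° to 173.9°, uniform, h = -21): β = 135.7 − 123.5 = 12.2°, B = 50.4°; Δs = -21·12.2/50.4 = -5.0833; s = 40.0000 − 5.0833 = 34.9167
segment 3 (123.5° to 173.9°, uniform, h = -21) is passed completely: s = 40.0000 + (-21) = 19.0000
segment 4 (173.9° to 248.2°, uniform, h = -19) is passed completely: s = 19.0000 + (-19) = 0.0000
θ = 276.4° falls in segment 5 (248.2° to 314.5°, simple-harmonic, h = 24): β = 276.4 − 248.2 = 28.2°, B = 66.3°; Δs = 24/2·(1 − cos(π·0.4253)) = 9.2111; s = 0.0000 + 9.2111 = 9.2111
segment 5 (248.2° to 314.5°, simple-harmonic, h = 24) is passed completely: s = 0.0000 + (24) = 24.0000
θ = 329° falls in segment 6 (314.5° to 360°, cycloidal, h = -24): β = 329 − 314.5 = 14.5°, B = 45.5°; Δs = -24·(0.3187 − sin(2π·0.3187)/(2π)) = -4.1788; s = 24.0000 − 4.1788 = 19.8212

θ=89.2°: 30.5747
θ=135.7°: 34.9167
θ=276.4°: 9.2111
θ=329°: 19.8212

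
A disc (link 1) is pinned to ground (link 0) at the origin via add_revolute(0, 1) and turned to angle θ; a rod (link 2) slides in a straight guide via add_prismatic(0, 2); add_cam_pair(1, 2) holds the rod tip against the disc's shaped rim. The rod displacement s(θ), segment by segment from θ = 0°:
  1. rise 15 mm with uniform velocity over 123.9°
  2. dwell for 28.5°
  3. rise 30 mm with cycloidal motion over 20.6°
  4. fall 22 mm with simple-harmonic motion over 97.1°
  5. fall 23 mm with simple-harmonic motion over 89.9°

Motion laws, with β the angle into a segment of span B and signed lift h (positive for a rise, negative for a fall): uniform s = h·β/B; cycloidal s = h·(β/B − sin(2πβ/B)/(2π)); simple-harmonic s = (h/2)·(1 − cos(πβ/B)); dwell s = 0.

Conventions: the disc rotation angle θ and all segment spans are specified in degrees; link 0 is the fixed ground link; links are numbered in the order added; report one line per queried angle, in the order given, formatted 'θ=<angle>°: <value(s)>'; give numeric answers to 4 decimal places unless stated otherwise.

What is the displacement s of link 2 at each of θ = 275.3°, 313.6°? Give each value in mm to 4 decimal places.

segment 1 (0° to 123.9°, uniform, h = 15) is passed completely: s = 0.0000 + (15) = 15.0000
segment 2 (123.9° to 152.4°, dwell): s unchanged at 15.0000
segment 3 (152.4° to 173°, cycloidal, h = 30) is passed completely: s = 15.0000 + (30) = 45.0000
segment 4 (173° to 270.1°, simple-harmonic, h = -22) is passed completely: s = 45.0000 + (-22) = 23.0000
θ = 275.3° falls in segment 5 (270.1° to 360°, simple-harmonic, h = -23): β = 275.3 − 270.1 = 5.2°, B = 89.9°; Δs = -23/2·(1 − cos(π·0.0578)) = -0.1893; s = 23.0000 − 0.1893 = 22.8107
θ = 313.6° falls in segment 5 (270.1° to 360°, simple-harmonic, h = -23): β = 313.6 − 270.1 = 43.5°, B = 89.9°; Δs = -23/2·(1 − cos(π·0.4839)) = -10.9175; s = 23.0000 − 10.9175 = 12.0825

θ=275.3°: 22.8107
θ=313.6°: 12.0825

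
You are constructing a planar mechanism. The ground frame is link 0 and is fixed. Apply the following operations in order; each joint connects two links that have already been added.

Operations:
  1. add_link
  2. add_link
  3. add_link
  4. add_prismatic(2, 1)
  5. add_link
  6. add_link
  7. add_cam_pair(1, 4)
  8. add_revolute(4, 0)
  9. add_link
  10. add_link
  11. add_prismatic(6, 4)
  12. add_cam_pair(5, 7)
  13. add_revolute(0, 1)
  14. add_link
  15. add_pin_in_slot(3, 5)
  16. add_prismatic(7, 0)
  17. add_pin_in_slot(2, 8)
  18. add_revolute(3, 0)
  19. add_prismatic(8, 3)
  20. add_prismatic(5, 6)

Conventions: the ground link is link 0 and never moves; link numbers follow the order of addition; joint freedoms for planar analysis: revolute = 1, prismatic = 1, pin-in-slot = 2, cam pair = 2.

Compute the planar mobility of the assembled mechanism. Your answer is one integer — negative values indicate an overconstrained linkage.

ground; <1,0,0>
#1 <2,0,0>
#2 <3,0,0>
#3 <4,0,0>
P:2↔1 J1 <4,1,0>
#4 <5,1,0>
#5 <6,1,0>
C:1↔4 J2 <6,1,1>
R:4↔0 J1 <6,2,1>
#6 <7,2,1>
#7 <8,2,1>
P:6↔4 J1 <8,3,1>
C:5↔7 J2 <8,3,2>
R:0↔1 J1 <8,4,2>
#8 <9,4,2>
PS:3↔5 J2 <9,4,3>
P:7↔0 J1 <9,5,3>
PS:2↔8 J2 <9,5,4>
R:3↔0 J1 <9,6,4>
P:8↔3 J1 <9,7,4>
P:5↔6 J1 <9,8,4>
3×8 − 2×8 − 1×4 = 4

M = 4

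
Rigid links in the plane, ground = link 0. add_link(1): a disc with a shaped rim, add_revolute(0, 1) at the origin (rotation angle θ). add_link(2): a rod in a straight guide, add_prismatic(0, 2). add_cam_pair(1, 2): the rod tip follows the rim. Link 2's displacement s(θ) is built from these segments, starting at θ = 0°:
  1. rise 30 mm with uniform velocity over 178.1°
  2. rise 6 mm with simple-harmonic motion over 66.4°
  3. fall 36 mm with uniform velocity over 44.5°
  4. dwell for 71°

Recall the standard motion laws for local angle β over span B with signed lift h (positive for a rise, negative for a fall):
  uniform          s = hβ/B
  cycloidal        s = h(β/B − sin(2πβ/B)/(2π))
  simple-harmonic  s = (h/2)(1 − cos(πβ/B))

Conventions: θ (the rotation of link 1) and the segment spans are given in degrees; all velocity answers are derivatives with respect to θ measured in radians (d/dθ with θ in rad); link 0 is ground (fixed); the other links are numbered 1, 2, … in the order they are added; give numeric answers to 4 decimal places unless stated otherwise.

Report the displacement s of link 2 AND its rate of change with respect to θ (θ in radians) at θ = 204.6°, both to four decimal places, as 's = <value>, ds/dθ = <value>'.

segment 1 (0° to 178.1°, uniform, h = 30) is passed completely: s = 0.0000 + (30) = 30.0000
θ = 204.6° falls in segment 2 (178.1° to 244.5°, simple-harmonic, h = 6): β = 204.6 − 178.1 = 26.5°, B = 66.4°; Δs = 6/2·(1 − cos(π·0.3991)) = 2.0649; s = 30.0000 + 2.0649 = 32.0649
velocity in seg [178.1°–244.5°] (simple-harmonic), θ in radians: β = 26.5° = 0.4625 rad, B = 66.4° = 1.1589 rad; ds/dθ = (πh/(2B)) sin(πβ/B) = (π·6/(2·1.1589)) sin(π·0.3991) = 7.727330 mm/rad

s = 32.0649, ds/dθ = 7.7273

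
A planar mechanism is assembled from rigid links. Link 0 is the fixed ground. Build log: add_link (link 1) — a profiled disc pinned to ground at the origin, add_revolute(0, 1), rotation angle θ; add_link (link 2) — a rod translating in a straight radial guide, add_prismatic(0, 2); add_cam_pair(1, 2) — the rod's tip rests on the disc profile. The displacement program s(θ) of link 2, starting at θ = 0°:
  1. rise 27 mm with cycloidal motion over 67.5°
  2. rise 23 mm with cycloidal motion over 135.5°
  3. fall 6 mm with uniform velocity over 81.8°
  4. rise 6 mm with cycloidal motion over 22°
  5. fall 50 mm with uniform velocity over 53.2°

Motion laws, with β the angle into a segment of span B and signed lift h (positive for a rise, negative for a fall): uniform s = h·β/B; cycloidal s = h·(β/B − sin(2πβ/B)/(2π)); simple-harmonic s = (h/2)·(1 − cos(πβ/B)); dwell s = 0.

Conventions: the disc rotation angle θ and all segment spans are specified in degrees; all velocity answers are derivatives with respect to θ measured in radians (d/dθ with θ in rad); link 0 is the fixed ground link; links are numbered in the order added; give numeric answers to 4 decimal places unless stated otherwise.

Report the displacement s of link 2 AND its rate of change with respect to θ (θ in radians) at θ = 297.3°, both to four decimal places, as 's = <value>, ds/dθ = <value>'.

seg 1 [0°–67.5°] cycloidal, h=27: full span → s += 27 → s = 27.0000
seg 2 [67.5°–203°] cycloidal, h=23: full span → s += 23 → s = 50.0000
seg 3 [203°–284.8°] uniform, h=-6: full span → s += -6 → s = 44.0000
seg 4 [284.8°–306.8°] cycloidal, h=6: θ=297.3° here. β=12.5, B=22. 6·(0.5682 − sin(2π·0.5682)/(2π)) = 3.8058 → s = 47.8058
velocity in seg [284.8°–306.8°] (cycloidal), θ in radians: β = 12.5° = 0.2182 rad, B = 22° = 0.3840 rad; ds/dθ = (h/B)(1 − cos(2πβ/B)) = (6/0.3840)(1 − cos(2π·0.5682)) = 29.840142 mm/rad

s = 47.8058, ds/dθ = 29.8401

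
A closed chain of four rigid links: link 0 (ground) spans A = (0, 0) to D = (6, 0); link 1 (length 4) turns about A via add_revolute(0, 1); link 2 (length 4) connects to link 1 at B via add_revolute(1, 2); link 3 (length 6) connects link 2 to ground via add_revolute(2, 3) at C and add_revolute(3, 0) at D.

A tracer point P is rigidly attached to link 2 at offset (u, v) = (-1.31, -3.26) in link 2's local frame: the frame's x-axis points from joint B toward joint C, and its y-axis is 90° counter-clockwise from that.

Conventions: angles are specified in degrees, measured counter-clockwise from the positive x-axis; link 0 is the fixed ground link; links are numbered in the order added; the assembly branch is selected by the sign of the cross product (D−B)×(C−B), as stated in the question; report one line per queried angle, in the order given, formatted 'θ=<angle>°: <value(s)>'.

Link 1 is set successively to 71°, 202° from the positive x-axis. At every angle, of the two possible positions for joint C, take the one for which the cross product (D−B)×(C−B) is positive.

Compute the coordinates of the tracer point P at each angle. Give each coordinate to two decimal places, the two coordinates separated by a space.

A=(0,0), D=(6.00,0)
θ=71°: B = A + 4.00·(cos71°, sin71°) = (1.3023, 3.7821)
θ=71°: |BD| = 6.0310
θ=71°: circle(B,4.00) ∩ circle(D,6.00): a=1.3574, h=3.7626
θ=71°:   candidates: C₊=(4.7192,5.8617) cross=22.692; C₋=(0.0000,0.0000) cross=-22.692
θ=71°:   branch + wants cross > 0 → take C=(4.7192,5.8617) (cross=22.692)
θ=71°: ex = (C−B)/|BC| = (0.8542,0.5199); ey = (-0.5199,0.8542)
θ=71°: P = B + -1.31·ex + -3.26·ey = (1.8781,0.3162)
θ=202°: B = A + 4.00·(cos202°, sin202°) = (-3.7087, -1.4984)
θ=202°: |BD| = 9.8237
θ=202°: circle(B,4.00) ∩ circle(D,6.00): a=3.8939, h=0.9152
θ=202°:   candidates: C₊=(-0.0000,0.0000) cross=8.991; C₋=(0.2792,-1.8090) cross=-8.991
θ=202°:   branch + wants cross > 0 → take C=(-0.0000,0.0000) (cross=8.991)
θ=202°: ex = (C−B)/|BC| = (0.9272,0.3746); ey = (-0.3746,0.9272)
θ=202°: P = B + -1.31·ex + -3.26·ey = (-3.7021,-5.0118)

θ=71°: 1.88 0.32
θ=202°: -3.70 -5.01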